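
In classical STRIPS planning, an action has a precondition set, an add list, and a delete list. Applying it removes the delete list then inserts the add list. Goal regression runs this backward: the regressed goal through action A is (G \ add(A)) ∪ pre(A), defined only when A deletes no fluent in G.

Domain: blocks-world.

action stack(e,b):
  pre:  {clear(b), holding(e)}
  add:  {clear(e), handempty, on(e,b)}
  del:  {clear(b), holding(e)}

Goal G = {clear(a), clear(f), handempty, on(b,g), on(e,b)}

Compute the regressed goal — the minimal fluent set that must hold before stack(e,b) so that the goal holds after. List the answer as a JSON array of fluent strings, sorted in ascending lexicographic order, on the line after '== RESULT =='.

Compute (G \ add) ∪ pre:
  G ∩ del = {}  (empty — regression defined)
  G \ add = {clear(a), clear(f), handempty, on(b,g), on(e,b)} \ {clear(e), handempty, on(e,b)} = {clear(a), clear(f), on(b,g)}
  ∪ pre   = {clear(a), clear(f), on(b,g)} ∪ {clear(b), holding(e)}
          = {clear(a), clear(b), clear(f), holding(e), on(b,g)}

== RESULT ==
["clear(a)", "clear(b)", "clear(f)", "holding(e)", "on(b,g)"]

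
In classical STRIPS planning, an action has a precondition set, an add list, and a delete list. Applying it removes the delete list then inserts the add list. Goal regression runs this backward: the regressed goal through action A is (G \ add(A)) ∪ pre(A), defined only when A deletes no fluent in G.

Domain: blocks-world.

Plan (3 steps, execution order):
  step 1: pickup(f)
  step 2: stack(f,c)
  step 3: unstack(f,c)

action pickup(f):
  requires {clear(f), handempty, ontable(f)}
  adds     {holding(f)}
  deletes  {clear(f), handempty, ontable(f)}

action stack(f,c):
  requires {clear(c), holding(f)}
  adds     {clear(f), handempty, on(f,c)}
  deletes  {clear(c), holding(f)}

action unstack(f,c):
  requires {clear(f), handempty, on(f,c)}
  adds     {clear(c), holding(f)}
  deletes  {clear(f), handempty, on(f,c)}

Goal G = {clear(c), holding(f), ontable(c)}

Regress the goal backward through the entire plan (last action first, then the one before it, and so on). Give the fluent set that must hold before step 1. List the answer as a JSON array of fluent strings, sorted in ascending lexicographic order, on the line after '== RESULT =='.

Regress step by step:
  through step 3 (unstack(f,c)): drop {clear(c), holding(f)}, keep {ontable(c)}, require {clear(f), handempty, on(f,c)}
    → {clear(f), handempty, on(f,c), ontable(c)}
  through step 2 (stack(f,c)): drop {clear(f), handempty, on(f,c)}, keep {ontable(c)}, require {clear(c), holding(f)}
    → {clear(c), holding(f), ontable(c)}
  through step 1 (pickup(f)): drop {holding(f)}, keep {clear(c), ontable(c)}, require {clear(f), handempty, ontable(f)}
    → {clear(c), clear(f), handempty, ontable(c), ontable(f)}

== RESULT ==
["clear(c)", "clear(f)", "handempty", "ontable(c)", "ontable(f)"]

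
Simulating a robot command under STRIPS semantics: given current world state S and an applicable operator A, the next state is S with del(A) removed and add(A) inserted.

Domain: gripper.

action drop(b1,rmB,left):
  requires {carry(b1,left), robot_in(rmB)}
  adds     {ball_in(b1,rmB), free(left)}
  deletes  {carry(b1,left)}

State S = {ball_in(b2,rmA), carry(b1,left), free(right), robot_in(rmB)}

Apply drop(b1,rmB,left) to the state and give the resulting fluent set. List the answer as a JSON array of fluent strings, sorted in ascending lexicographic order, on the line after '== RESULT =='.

Compute (S \ del) ∪ add:
  pre ⊆ S: {carry(b1,left), robot_in(rmB)} ⊆ S  — applicable
  S \ del = {ball_in(b2,rmA), free(right), robot_in(rmB)}
  ∪ add   = {ball_in(b1,rmB), ball_in(b2,rmA), free(left), free(right), robot_in(rmB)}

== RESULT ==
["ball_in(b1,rmB)", "ball_in(b2,rmA)", "free(left)", "free(right)", "robot_in(rmB)"]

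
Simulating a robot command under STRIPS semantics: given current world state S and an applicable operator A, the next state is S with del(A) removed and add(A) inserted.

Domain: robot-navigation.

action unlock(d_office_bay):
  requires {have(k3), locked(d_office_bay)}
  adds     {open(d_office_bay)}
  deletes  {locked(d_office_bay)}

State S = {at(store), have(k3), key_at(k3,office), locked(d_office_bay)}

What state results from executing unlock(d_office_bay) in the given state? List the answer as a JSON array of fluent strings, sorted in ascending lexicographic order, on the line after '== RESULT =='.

Progress:
  pre ⊆ S: {have(k3), locked(d_office_bay)} ⊆ S  — applicable
  S \ del = {at(store), have(k3), key_at(k3,office)}
  ∪ add   = {at(store), have(k3), key_at(k3,office), open(d_office_bay)}

== RESULT ==
["at(store)", "have(k3)", "key_at(k3,office)", "open(d_office_bay)"]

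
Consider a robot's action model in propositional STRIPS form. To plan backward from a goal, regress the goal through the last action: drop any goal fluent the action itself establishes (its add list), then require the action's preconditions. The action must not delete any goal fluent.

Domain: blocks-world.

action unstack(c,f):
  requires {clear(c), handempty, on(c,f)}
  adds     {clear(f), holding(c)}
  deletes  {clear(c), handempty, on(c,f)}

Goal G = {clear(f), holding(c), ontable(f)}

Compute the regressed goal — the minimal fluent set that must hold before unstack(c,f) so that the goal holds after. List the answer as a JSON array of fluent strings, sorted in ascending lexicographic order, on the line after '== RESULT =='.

Regress:
  G ∩ del = {}  (empty — regression defined)
  G \ add = {clear(f), holding(c), ontable(f)} \ {clear(f), holding(c)} = {ontable(f)}
  ∪ pre   = {ontable(f)} ∪ {clear(c), handempty, on(c,f)}
          = {clear(c), handempty, on(c,f), ontable(f)}

== RESULT ==
["clear(c)", "handempty", "on(c,f)", "ontable(f)"]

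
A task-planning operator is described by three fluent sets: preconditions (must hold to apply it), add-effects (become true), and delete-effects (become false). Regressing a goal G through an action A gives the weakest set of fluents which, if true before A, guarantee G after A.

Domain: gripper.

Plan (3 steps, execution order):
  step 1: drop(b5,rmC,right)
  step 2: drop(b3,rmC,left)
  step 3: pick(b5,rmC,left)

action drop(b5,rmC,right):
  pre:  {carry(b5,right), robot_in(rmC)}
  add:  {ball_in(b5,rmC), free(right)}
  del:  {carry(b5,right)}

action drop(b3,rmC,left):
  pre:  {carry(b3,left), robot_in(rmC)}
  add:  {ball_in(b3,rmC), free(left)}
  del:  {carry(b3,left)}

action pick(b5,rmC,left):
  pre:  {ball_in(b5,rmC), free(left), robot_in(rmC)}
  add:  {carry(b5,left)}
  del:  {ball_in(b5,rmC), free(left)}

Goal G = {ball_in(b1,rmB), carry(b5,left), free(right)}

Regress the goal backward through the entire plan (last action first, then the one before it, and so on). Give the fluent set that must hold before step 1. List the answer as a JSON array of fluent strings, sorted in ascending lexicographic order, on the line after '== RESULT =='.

Work backward from the goal:
  through step 3 (pick(b5,rmC,left)): drop {carry(b5,left)}, keep {ball_in(b1,rmB), free(right)}, require {ball_in(b5,rmC), free(left), robot_in(rmC)}
    → {ball_in(b1,rmB), ball_in(b5,rmC), free(left), free(right), robot_in(rmC)}
  through step 2 (drop(b3,rmC,left)): drop {free(left)}, keep {ball_in(b1,rmB), ball_in(b5,rmC), free(right), robot_in(rmC)}, require {carry(b3,left), robot_in(rmC)}
    → {ball_in(b1,rmB), ball_in(b5,rmC), carry(b3,left), free(right), robot_in(rmC)}
  through step 1 (drop(b5,rmC,right)): drop {ball_in(b5,rmC), free(right)}, keep {ball_in(b1,rmB), carry(b3,left), robot_in(rmC)}, require {carry(b5,right), robot_in(rmC)}
    → {ball_in(b1,rmB), carry(b3,left), carry(b5,right), robot_in(rmC)}

== RESULT ==
["ball_in(b1,rmB)", "carry(b3,left)", "carry(b5,right)", "robot_in(rmC)"]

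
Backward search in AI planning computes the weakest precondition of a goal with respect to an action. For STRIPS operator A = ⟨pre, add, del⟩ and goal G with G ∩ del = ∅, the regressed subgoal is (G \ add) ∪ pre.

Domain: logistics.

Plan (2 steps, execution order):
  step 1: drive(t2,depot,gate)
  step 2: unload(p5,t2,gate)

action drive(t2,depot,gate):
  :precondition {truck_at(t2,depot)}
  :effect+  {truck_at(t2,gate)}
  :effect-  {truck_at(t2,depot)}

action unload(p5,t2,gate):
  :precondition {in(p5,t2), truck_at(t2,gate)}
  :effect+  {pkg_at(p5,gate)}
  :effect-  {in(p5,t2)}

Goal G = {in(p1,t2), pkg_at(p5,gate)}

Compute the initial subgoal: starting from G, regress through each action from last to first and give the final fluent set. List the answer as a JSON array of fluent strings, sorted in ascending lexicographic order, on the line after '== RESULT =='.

Regress step by step:
  through step 2 (unload(p5,t2,gate)): drop {pkg_at(p5,gate)}, keep {in(p1,t2)}, require {in(p5,t2), truck_at(t2,gate)}
    → {in(p1,t2), in(p5,t2), truck_at(t2,gate)}
  through step 1 (drive(t2,depot,gate)): drop {truck_at(t2,gate)}, keep {in(p1,t2), in(p5,t2)}, require {truck_at(t2,depot)}
    → {in(p1,t2), in(p5,t2), truck_at(t2,depot)}

== RESULT ==
["in(p1,t2)", "in(p5,t2)", "truck_at(t2,depot)"]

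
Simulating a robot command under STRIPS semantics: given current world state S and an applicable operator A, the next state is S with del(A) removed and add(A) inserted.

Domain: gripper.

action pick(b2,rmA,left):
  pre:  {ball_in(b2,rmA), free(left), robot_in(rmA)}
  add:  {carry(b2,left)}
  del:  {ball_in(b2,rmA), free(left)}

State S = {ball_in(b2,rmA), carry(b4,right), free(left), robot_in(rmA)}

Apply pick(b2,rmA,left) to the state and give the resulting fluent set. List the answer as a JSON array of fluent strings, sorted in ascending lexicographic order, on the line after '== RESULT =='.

Compute (S \ del) ∪ add:
  pre ⊆ S: {ball_in(b2,rmA), free(left), robot_in(rmA)} ⊆ S  — applicable
  S \ del = {carry(b4,right), robot_in(rmA)}
  ∪ add   = {carry(b2,left), carry(b4,right), robot_in(rmA)}

== RESULT ==
["carry(b2,left)", "carry(b4,right)", "robot_in(rmA)"]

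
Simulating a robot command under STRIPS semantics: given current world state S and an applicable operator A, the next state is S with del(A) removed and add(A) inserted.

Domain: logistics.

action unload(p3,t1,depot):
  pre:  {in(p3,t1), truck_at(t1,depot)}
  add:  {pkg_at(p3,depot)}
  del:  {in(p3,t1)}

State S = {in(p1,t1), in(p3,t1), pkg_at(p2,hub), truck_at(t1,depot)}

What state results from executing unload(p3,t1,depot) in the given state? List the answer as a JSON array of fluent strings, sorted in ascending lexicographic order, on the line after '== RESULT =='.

Progress:
  pre ⊆ S: {in(p3,t1), truck_at(t1,depot)} ⊆ S  — applicable
  S \ del = {in(p1,t1), pkg_at(p2,hub), truck_at(t1,depot)}
  ∪ add   = {in(p1,t1), pkg_at(p2,hub), pkg_at(p3,depot), truck_at(t1,depot)}

== RESULT ==
["in(p1,t1)", "pkg_at(p2,hub)", "pkg_at(p3,depot)", "truck_at(t1,depot)"]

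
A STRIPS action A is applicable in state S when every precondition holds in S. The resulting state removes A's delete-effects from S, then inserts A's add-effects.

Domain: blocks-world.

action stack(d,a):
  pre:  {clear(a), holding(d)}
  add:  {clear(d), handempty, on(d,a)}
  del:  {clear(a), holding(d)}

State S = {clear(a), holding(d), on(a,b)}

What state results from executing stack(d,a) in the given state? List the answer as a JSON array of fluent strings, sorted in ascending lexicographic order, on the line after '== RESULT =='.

Progress:
  pre ⊆ S: {clear(a), holding(d)} ⊆ S  — applicable
  S \ del = {on(a,b)}
  ∪ add   = {clear(d), handempty, on(a,b), on(d,a)}

== RESULT ==
["clear(d)", "handempty", "on(a,b)", "on(d,a)"]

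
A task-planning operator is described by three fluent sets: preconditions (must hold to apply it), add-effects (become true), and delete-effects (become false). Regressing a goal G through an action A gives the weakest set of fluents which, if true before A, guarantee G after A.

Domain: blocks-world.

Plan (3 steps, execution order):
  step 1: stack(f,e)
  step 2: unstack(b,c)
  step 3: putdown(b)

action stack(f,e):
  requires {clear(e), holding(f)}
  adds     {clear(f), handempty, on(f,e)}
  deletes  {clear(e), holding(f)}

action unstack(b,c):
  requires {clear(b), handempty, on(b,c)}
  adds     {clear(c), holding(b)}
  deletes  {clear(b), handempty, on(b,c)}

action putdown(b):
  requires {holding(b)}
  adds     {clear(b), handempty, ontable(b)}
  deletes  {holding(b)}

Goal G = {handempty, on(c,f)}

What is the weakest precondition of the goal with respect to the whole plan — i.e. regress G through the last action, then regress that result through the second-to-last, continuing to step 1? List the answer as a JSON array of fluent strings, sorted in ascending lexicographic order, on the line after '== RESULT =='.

Work backward from the goal:
  through step 3 (putdown(b)): drop {handempty}, keep {on(c,f)}, require {holding(b)}
    → {holding(b), on(c,f)}
  through step 2 (unstack(b,c)): drop {holding(b)}, keep {on(c,f)}, require {clear(b), handempty, on(b,c)}
    → {clear(b), handempty, on(b,c), on(c,f)}
  through step 1 (stack(f,e)): drop {handempty}, keep {clear(b), on(b,c), on(c,f)}, require {clear(e), holding(f)}
    → {clear(b), clear(e), holding(f), on(b,c), on(c,f)}

== RESULT ==
["clear(b)", "clear(e)", "holding(f)", "on(b,c)", "on(c,f)"]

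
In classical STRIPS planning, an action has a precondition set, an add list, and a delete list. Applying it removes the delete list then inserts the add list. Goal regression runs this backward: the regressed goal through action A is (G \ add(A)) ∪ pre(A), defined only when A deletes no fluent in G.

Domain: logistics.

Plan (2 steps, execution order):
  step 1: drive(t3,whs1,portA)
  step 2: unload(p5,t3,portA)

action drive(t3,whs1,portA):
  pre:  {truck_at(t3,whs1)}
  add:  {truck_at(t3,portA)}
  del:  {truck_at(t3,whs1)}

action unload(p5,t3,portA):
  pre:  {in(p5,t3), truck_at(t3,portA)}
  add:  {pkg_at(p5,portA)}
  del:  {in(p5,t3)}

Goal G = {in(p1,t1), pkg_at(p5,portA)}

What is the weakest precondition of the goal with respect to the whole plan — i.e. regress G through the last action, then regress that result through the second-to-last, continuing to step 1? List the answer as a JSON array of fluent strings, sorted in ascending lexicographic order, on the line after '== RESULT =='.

Regress step by step:
  through step 2 (unload(p5,t3,portA)): drop {pkg_at(p5,portA)}, keep {in(p1,t1)}, require {in(p5,t3), truck_at(t3,portA)}
    → {in(p1,t1), in(p5,t3), truck_at(t3,portA)}
  through step 1 (drive(t3,whs1,portA)): drop {truck_at(t3,portA)}, keep {in(p1,t1), in(p5,t3)}, require {truck_at(t3,whs1)}
    → {in(p1,t1), in(p5,t3), truck_at(t3,whs1)}

== RESULT ==
["in(p1,t1)", "in(p5,t3)", "truck_at(t3,whs1)"]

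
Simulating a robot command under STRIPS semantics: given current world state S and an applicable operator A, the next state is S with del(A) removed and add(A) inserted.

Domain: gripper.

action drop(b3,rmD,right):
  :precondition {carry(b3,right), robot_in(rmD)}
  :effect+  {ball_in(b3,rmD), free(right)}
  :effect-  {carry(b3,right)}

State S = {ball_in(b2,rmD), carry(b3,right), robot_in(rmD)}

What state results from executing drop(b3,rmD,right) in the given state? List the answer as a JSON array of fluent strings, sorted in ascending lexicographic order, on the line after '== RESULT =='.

Compute (S \ del) ∪ add:
  pre ⊆ S: {carry(b3,right), robot_in(rmD)} ⊆ S  — applicable
  S \ del = {ball_in(b2,rmD), robot_in(rmD)}
  ∪ add   = {ball_in(b2,rmD), ball_in(b3,rmD), free(right), robot_in(rmD)}

== RESULT ==
["ball_in(b2,rmD)", "ball_in(b3,rmD)", "free(right)", "robot_in(rmD)"]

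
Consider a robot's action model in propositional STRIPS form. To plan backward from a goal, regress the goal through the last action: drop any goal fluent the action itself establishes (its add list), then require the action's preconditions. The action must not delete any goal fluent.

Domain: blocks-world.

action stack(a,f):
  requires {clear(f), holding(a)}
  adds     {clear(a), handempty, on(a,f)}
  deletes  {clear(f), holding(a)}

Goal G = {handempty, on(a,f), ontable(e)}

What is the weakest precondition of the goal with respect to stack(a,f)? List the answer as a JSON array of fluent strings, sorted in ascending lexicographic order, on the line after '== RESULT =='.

Regress:
  G ∩ del = {}  (empty — regression defined)
  G \ add = {handempty, on(a,f), ontable(e)} \ {clear(a), handempty, on(a,f)} = {ontable(e)}
  ∪ pre   = {ontable(e)} ∪ {clear(f), holding(a)}
          = {clear(f), holding(a), ontable(e)}

== RESULT ==
["clear(f)", "holding(a)", "ontable(e)"]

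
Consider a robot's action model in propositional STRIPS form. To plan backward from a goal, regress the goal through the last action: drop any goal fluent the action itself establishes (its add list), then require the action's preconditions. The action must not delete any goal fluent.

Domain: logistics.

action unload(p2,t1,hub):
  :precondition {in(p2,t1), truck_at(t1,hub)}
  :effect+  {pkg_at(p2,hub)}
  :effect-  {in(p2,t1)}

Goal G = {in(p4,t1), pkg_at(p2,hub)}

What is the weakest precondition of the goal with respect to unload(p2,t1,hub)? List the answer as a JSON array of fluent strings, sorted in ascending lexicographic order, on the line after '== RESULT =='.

Regress:
  G ∩ del = {}  (empty — regression defined)
  G \ add = {in(p4,t1), pkg_at(p2,hub)} \ {pkg_at(p2,hub)} = {in(p4,t1)}
  ∪ pre   = {in(p4,t1)} ∪ {in(p2,t1), truck_at(t1,hub)}
          = {in(p2,t1), in(p4,t1), truck_at(t1,hub)}

== RESULT ==
["in(p2,t1)", "in(p4,t1)", "truck_at(t1,hub)"]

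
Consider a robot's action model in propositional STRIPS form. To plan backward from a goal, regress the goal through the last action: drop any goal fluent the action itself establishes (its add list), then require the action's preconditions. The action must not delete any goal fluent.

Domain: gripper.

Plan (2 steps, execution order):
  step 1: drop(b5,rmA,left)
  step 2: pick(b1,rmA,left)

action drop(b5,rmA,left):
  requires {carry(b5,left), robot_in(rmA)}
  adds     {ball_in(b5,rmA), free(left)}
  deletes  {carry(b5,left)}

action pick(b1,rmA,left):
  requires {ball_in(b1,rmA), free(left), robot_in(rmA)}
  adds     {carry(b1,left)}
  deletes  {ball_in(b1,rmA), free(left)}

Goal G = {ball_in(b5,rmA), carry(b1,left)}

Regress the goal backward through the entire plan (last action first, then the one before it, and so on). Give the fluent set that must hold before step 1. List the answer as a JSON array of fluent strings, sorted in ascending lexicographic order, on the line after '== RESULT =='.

Regress step by step:
  through step 2 (pick(b1,rmA,left)): drop {carry(b1,left)}, keep {ball_in(b5,rmA)}, require {ball_in(b1,rmA), free(left), robot_in(rmA)}
    → {ball_in(b1,rmA), ball_in(b5,rmA), free(left), robot_in(rmA)}
  through step 1 (drop(b5,rmA,left)): drop {ball_in(b5,rmA), free(left)}, keep {ball_in(b1,rmA), robot_in(rmA)}, require {carry(b5,left), robot_in(rmA)}
    → {ball_in(b1,rmA), carry(b5,left), robot_in(rmA)}

== RESULT ==
["ball_in(b1,rmA)", "carry(b5,left)", "robot_in(rmA)"]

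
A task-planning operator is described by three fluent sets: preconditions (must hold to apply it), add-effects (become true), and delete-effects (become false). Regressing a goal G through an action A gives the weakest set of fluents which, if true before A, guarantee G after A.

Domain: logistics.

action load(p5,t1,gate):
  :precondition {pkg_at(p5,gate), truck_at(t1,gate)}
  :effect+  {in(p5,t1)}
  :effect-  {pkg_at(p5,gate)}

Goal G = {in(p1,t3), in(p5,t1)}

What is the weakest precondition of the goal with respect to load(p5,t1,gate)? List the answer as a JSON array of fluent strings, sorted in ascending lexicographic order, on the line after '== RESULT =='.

Regress:
  G ∩ del = {}  (empty — regression defined)
  G \ add = {in(p1,t3), in(p5,t1)} \ {in(p5,t1)} = {in(p1,t3)}
  ∪ pre   = {in(p1,t3)} ∪ {pkg_at(p5,gate), truck_at(t1,gate)}
          = {in(p1,t3), pkg_at(p5,gate), truck_at(t1,gate)}

== RESULT ==
["in(p1,t3)", "pkg_at(p5,gate)", "truck_at(t1,gate)"]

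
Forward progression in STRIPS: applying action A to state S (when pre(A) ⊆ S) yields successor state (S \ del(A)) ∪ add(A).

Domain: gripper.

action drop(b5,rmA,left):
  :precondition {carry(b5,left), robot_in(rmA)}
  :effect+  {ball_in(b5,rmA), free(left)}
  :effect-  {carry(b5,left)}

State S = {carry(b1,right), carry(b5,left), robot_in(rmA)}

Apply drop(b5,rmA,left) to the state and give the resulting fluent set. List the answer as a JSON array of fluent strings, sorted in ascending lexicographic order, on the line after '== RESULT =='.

Compute (S \ del) ∪ add:
  pre ⊆ S: {carry(b5,left), robot_in(rmA)} ⊆ S  — applicable
  S \ del = {carry(b1,right), robot_in(rmA)}
  ∪ add   = {ball_in(b5,rmA), carry(b1,right), free(left), robot_in(rmA)}

== RESULT ==
["ball_in(b5,rmA)", "carry(b1,right)", "free(left)", "robot_in(rmA)"]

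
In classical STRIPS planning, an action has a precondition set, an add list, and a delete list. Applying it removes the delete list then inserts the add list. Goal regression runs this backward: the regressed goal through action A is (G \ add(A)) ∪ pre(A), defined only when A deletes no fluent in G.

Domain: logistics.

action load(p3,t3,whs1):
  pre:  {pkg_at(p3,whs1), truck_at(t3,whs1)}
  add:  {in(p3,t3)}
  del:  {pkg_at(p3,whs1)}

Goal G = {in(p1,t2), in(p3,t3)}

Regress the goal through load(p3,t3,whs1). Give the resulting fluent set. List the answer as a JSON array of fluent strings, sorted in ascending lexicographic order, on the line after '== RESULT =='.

Regress:
  G ∩ del = {}  (empty — regression defined)
  G \ add = {in(p1,t2), in(p3,t3)} \ {in(p3,t3)} = {in(p1,t2)}
  ∪ pre   = {in(p1,t2)} ∪ {pkg_at(p3,whs1), truck_at(t3,whs1)}
          = {in(p1,t2), pkg_at(p3,whs1), truck_at(t3,whs1)}

== RESULT ==
["in(p1,t2)", "pkg_at(p3,whs1)", "truck_at(t3,whs1)"]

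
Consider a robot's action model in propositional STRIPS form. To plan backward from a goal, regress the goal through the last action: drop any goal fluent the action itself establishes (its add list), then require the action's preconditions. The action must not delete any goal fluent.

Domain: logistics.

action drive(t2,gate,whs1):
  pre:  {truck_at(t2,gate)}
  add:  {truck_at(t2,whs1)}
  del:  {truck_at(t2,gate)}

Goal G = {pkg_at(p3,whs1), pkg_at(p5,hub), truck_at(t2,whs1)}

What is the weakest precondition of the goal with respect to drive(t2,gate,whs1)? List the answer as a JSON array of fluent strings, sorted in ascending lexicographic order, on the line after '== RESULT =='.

Compute (G \ add) ∪ pre:
  G ∩ del = {}  (empty — regression defined)
  G \ add = {pkg_at(p3,whs1), pkg_at(p5,hub), truck_at(t2,whs1)} \ {truck_at(t2,whs1)} = {pkg_at(p3,whs1), pkg_at(p5,hub)}
  ∪ pre   = {pkg_at(p3,whs1), pkg_at(p5,hub)} ∪ {truck_at(t2,gate)}
          = {pkg_at(p3,whs1), pkg_at(p5,hub), truck_at(t2,gate)}

== RESULT ==
["pkg_at(p3,whs1)", "pkg_at(p5,hub)", "truck_at(t2,gate)"]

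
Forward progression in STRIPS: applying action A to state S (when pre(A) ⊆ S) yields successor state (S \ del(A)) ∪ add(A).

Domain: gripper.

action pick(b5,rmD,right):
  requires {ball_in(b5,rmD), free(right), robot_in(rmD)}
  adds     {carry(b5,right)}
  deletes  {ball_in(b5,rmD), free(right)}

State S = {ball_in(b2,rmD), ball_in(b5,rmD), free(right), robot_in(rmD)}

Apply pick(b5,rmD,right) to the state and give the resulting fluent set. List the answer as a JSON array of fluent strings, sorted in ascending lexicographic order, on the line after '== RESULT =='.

Progress:
  pre ⊆ S: {ball_in(b5,rmD), free(right), robot_in(rmD)} ⊆ S  — applicable
  S \ del = {ball_in(b2,rmD), robot_in(rmD)}
  ∪ add   = {ball_in(b2,rmD), carry(b5,right), robot_in(rmD)}

== RESULT ==
["ball_in(b2,rmD)", "carry(b5,right)", "robot_in(rmD)"]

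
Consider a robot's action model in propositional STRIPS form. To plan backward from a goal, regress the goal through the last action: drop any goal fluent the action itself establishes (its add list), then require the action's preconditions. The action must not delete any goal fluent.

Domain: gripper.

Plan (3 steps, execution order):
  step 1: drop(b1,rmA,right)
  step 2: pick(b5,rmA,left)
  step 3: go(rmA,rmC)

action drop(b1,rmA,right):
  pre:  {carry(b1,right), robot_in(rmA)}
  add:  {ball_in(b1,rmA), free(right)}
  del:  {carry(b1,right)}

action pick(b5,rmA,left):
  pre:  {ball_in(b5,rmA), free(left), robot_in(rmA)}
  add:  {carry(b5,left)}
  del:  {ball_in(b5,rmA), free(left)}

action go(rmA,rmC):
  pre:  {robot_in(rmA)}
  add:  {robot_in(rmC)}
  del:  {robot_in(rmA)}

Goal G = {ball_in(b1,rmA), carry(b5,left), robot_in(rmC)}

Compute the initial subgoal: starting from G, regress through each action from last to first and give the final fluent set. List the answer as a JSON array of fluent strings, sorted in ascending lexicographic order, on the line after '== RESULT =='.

Regress step by step:
  through step 3 (go(rmA,rmC)): drop {robot_in(rmC)}, keep {ball_in(b1,rmA), carry(b5,left)}, require {robot_in(rmA)}
    → {ball_in(b1,rmA), carry(b5,left), robot_in(rmA)}
  through step 2 (pick(b5,rmA,left)): drop {carry(b5,left)}, keep {ball_in(b1,rmA), robot_in(rmA)}, require {ball_in(b5,rmA), free(left), robot_in(rmA)}
    → {ball_in(b1,rmA), ball_in(b5,rmA), free(left), robot_in(rmA)}
  through step 1 (drop(b1,rmA,right)): drop {ball_in(b1,rmA)}, keep {ball_in(b5,rmA), free(left), robot_in(rmA)}, require {carry(b1,right), robot_in(rmA)}
    → {ball_in(b5,rmA), carry(b1,right), free(left), robot_in(rmA)}

== RESULT ==
["ball_in(b5,rmA)", "carry(b1,right)", "free(left)", "robot_in(rmA)"]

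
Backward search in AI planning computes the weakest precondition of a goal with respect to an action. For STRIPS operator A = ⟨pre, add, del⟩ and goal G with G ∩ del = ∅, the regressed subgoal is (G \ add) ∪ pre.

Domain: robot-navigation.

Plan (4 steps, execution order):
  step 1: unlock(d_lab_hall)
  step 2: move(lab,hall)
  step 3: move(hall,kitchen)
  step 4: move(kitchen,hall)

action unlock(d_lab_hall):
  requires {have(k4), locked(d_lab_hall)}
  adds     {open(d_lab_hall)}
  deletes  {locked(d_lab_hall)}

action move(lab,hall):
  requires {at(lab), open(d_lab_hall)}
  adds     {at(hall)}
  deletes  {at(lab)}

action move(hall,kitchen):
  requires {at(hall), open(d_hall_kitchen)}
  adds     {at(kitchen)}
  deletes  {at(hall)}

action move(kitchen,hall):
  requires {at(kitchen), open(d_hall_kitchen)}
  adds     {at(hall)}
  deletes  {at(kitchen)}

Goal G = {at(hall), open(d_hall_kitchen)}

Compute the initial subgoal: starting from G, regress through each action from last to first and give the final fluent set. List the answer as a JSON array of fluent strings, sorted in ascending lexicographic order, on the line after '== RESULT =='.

Regress step by step:
  through step 4 (move(kitchen,hall)): drop {at(hall)}, keep {open(d_hall_kitchen)}, require {at(kitchen), open(d_hall_kitchen)}
    → {at(kitchen), open(d_hall_kitchen)}
  through step 3 (move(hall,kitchen)): drop {at(kitchen)}, keep {open(d_hall_kitchen)}, require {at(hall), open(d_hall_kitchen)}
    → {at(hall), open(d_hall_kitchen)}
  through step 2 (move(lab,hall)): drop {at(hall)}, keep {open(d_hall_kitchen)}, require {at(lab), open(d_lab_hall)}
    → {at(lab), open(d_hall_kitchen), open(d_lab_hall)}
  through step 1 (unlock(d_lab_hall)): drop {open(d_lab_hall)}, keep {at(lab), open(d_hall_kitchen)}, require {have(k4), locked(d_lab_hall)}
    → {at(lab), have(k4), locked(d_lab_hall), open(d_hall_kitchen)}

== RESULT ==
["at(lab)", "have(k4)", "locked(d_lab_hall)", "open(d_hall_kitchen)"]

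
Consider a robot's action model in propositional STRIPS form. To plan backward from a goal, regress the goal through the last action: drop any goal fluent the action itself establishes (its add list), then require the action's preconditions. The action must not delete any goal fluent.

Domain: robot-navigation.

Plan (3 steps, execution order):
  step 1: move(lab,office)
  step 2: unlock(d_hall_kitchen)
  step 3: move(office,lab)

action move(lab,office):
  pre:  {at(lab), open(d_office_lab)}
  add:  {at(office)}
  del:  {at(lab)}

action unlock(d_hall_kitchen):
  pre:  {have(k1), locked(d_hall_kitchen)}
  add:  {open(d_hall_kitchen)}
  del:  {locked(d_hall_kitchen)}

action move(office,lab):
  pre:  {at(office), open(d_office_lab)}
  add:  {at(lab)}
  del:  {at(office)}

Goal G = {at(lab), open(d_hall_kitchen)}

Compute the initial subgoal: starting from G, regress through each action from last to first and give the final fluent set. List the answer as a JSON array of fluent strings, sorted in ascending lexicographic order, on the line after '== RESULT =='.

Regress step by step:
  through step 3 (move(office,lab)): drop {at(lab)}, keep {open(d_hall_kitchen)}, require {at(office), open(d_office_lab)}
    → {at(office), open(d_hall_kitchen), open(d_office_lab)}
  through step 2 (unlock(d_hall_kitchen)): drop {open(d_hall_kitchen)}, keep {at(office), open(d_office_lab)}, require {have(k1), locked(d_hall_kitchen)}
    → {at(office), have(k1), locked(d_hall_kitchen), open(d_office_lab)}
  through step 1 (move(lab,office)): drop {at(office)}, keep {have(k1), locked(d_hall_kitchen), open(d_office_lab)}, require {at(lab), open(d_office_lab)}
    → {at(lab), have(k1), locked(d_hall_kitchen), open(d_office_lab)}

== RESULT ==
["at(lab)", "have(k1)", "locked(d_hall_kitchen)", "open(d_office_lab)"]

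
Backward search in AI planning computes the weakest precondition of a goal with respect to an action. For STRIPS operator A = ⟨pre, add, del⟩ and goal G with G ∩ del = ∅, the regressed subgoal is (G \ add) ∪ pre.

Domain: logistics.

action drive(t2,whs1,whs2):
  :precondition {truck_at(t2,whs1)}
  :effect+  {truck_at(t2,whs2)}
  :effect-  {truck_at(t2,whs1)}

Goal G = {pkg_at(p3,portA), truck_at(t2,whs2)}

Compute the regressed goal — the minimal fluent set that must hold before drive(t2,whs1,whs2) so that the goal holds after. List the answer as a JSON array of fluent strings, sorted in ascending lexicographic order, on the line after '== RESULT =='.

Compute (G \ add) ∪ pre:
  G ∩ del = {}  (empty — regression defined)
  G \ add = {pkg_at(p3,portA), truck_at(t2,whs2)} \ {truck_at(t2,whs2)} = {pkg_at(p3,portA)}
  ∪ pre   = {pkg_at(p3,portA)} ∪ {truck_at(t2,whs1)}
          = {pkg_at(p3,portA), truck_at(t2,whs1)}

== RESULT ==
["pkg_at(p3,portA)", "truck_at(t2,whs1)"]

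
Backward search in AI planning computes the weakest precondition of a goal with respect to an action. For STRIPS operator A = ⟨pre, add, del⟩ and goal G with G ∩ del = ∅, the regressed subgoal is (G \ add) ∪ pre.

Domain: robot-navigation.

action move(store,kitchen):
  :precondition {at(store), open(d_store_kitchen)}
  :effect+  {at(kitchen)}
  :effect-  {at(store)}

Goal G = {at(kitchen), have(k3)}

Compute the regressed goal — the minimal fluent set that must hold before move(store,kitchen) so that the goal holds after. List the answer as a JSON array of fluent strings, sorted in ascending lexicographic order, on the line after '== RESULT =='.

Regress:
  G ∩ del = {}  (empty — regression defined)
  G \ add = {at(kitchen), have(k3)} \ {at(kitchen)} = {have(k3)}
  ∪ pre   = {have(k3)} ∪ {at(store), open(d_store_kitchen)}
          = {at(store), have(k3), open(d_store_kitchen)}

== RESULT ==
["at(store)", "have(k3)", "open(d_store_kitchen)"]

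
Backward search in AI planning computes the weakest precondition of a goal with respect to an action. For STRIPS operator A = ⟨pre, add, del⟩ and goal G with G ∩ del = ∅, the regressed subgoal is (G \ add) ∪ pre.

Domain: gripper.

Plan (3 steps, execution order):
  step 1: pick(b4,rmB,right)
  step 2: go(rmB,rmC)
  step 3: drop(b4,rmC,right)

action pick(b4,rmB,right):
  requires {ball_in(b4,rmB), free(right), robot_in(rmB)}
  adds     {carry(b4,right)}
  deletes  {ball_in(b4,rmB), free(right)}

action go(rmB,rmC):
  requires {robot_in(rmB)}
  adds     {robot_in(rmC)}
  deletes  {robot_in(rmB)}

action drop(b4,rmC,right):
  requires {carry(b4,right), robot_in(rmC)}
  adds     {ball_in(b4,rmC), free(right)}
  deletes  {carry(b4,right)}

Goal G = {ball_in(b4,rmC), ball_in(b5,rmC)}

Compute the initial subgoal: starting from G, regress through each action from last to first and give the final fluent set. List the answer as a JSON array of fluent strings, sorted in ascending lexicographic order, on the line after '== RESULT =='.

Regress step by step:
  through step 3 (drop(b4,rmC,right)): drop {ball_in(b4,rmC)}, keep {ball_in(b5,rmC)}, require {carry(b4,right), robot_in(rmC)}
    → {ball_in(b5,rmC), carry(b4,right), robot_in(rmC)}
  through step 2 (go(rmB,rmC)): drop {robot_in(rmC)}, keep {ball_in(b5,rmC), carry(b4,right)}, require {robot_in(rmB)}
    → {ball_in(b5,rmC), carry(b4,right), robot_in(rmB)}
  through step 1 (pick(b4,rmB,right)): drop {carry(b4,right)}, keep {ball_in(b5,rmC), robot_in(rmB)}, require {ball_in(b4,rmB), free(right), robot_in(rmB)}
    → {ball_in(b4,rmB), ball_in(b5,rmC), free(right), robot_in(rmB)}

== RESULT ==
["ball_in(b4,rmB)", "ball_in(b5,rmC)", "free(right)", "robot_in(rmB)"]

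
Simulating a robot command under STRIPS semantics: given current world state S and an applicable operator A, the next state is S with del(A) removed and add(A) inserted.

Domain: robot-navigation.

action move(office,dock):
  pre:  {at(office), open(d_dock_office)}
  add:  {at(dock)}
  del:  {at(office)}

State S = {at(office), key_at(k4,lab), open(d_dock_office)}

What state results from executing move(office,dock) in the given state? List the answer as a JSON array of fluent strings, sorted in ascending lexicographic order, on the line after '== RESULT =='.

Progress:
  pre ⊆ S: {at(office), open(d_dock_office)} ⊆ S  — applicable
  S \ del = {key_at(k4,lab), open(d_dock_office)}
  ∪ add   = {at(dock), key_at(k4,lab), open(d_dock_office)}

== RESULT ==
["at(dock)", "key_at(k4,lab)", "open(d_dock_office)"]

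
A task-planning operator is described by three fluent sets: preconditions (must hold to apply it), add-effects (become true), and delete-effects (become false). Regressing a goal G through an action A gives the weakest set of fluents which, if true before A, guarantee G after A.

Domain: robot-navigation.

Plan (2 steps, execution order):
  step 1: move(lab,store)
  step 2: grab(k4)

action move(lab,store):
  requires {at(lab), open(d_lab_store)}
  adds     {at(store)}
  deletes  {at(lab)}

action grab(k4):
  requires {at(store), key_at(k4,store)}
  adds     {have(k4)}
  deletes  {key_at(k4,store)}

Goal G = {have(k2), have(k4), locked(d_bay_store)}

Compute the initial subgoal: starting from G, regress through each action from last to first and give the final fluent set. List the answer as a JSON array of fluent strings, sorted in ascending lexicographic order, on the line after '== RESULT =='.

Regress step by step:
  through step 2 (grab(k4)): drop {have(k4)}, keep {have(k2), locked(d_bay_store)}, require {at(store), key_at(k4,store)}
    → {at(store), have(k2), key_at(k4,store), locked(d_bay_store)}
  through step 1 (move(lab,store)): drop {at(store)}, keep {have(k2), key_at(k4,store), locked(d_bay_store)}, require {at(lab), open(d_lab_store)}
    → {at(lab), have(k2), key_at(k4,store), locked(d_bay_store), open(d_lab_store)}

== RESULT ==
["at(lab)", "have(k2)", "key_at(k4,store)", "locked(d_bay_store)", "open(d_lab_store)"]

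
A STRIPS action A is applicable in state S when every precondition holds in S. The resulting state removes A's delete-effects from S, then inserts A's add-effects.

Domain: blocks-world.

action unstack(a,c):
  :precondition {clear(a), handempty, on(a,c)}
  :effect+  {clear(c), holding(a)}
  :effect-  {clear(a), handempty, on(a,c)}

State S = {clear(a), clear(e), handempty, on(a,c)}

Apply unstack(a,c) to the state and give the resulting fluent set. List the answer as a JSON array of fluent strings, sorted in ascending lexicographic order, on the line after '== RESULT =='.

Progress:
  pre ⊆ S: {clear(a), handempty, on(a,c)} ⊆ S  — applicable
  S \ del = {clear(e)}
  ∪ add   = {clear(c), clear(e), holding(a)}

== RESULT ==
["clear(c)", "clear(e)", "holding(a)"]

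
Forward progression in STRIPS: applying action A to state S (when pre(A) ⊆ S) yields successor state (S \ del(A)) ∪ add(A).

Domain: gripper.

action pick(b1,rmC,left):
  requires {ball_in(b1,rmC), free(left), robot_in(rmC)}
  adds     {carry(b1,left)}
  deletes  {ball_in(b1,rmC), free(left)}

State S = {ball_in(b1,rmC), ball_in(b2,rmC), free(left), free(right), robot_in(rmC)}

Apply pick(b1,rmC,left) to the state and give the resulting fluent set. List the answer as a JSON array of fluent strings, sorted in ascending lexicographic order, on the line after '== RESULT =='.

Progress:
  pre ⊆ S: {ball_in(b1,rmC), free(left), robot_in(rmC)} ⊆ S  — applicable
  S \ del = {ball_in(b2,rmC), free(right), robot_in(rmC)}
  ∪ add   = {ball_in(b2,rmC), carry(b1,left), free(right), robot_in(rmC)}

== RESULT ==
["ball_in(b2,rmC)", "carry(b1,left)", "free(right)", "robot_in(rmC)"]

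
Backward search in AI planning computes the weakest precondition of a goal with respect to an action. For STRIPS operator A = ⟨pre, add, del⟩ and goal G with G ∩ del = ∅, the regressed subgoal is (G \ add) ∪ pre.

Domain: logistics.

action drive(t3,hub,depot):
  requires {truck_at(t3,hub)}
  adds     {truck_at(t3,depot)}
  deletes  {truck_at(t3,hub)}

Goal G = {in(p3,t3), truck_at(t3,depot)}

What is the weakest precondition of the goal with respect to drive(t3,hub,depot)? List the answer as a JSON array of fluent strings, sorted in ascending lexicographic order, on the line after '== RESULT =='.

Regress:
  G ∩ del = {}  (empty — regression defined)
  G \ add = {in(p3,t3), truck_at(t3,depot)} \ {truck_at(t3,depot)} = {in(p3,t3)}
  ∪ pre   = {in(p3,t3)} ∪ {truck_at(t3,hub)}
          = {in(p3,t3), truck_at(t3,hub)}

== RESULT ==
["in(p3,t3)", "truck_at(t3,hub)"]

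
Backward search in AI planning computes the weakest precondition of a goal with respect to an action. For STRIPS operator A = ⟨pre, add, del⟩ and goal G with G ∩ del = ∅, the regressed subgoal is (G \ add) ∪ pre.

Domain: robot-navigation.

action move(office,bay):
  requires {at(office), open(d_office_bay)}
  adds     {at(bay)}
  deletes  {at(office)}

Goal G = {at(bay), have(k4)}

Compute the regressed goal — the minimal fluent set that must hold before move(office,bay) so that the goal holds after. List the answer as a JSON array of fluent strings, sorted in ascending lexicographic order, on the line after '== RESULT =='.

Compute (G \ add) ∪ pre:
  G ∩ del = {}  (empty — regression defined)
  G \ add = {at(bay), have(k4)} \ {at(bay)} = {have(k4)}
  ∪ pre   = {have(k4)} ∪ {at(office), open(d_office_bay)}
          = {at(office), have(k4), open(d_office_bay)}

== RESULT ==
["at(office)", "have(k4)", "open(d_office_bay)"]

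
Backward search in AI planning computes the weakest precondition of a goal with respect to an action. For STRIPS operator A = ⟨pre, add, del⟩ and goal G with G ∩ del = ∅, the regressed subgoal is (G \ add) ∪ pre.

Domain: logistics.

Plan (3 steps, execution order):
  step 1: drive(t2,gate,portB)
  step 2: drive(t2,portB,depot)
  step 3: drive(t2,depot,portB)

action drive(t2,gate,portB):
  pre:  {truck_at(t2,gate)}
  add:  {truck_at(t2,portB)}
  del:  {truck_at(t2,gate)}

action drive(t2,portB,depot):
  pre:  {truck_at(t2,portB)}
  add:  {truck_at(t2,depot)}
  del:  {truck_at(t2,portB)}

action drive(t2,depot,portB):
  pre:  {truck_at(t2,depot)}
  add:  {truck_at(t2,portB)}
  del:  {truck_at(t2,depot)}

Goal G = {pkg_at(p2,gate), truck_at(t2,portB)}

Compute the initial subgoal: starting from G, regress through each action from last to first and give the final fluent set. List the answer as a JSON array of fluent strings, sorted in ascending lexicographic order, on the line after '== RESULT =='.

Work backward from the goal:
  through step 3 (drive(t2,depot,portB)): drop {truck_at(t2,portB)}, keep {pkg_at(p2,gate)}, require {truck_at(t2,depot)}
    → {pkg_at(p2,gate), truck_at(t2,depot)}
  through step 2 (drive(t2,portB,depot)): drop {truck_at(t2,depot)}, keep {pkg_at(p2,gate)}, require {truck_at(t2,portB)}
    → {pkg_at(p2,gate), truck_at(t2,portB)}
  through step 1 (drive(t2,gate,portB)): drop {truck_at(t2,portB)}, keep {pkg_at(p2,gate)}, require {truck_at(t2,gate)}
    → {pkg_at(p2,gate), truck_at(t2,gate)}

== RESULT ==
["pkg_at(p2,gate)", "truck_at(t2,gate)"]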